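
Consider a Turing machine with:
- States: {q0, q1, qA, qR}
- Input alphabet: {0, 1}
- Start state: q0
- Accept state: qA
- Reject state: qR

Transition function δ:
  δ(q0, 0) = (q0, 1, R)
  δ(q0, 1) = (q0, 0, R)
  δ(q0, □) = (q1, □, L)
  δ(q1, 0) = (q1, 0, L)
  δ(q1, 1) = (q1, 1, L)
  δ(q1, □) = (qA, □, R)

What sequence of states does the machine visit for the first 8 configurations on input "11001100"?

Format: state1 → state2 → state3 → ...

Execution trace:
Initial: [q0]11001100
Step 1: δ(q0, 1) = (q0, 0, R) → 0[q0]1001100
Step 2: δ(q0, 1) = (q0, 0, R) → 00[q0]001100
Step 3: δ(q0, 0) = (q0, 1, R) → 001[q0]01100
Step 4: δ(q0, 0) = (q0, 1, R) → 0011[q0]1100
Step 5: δ(q0, 1) = (q0, 0, R) → 00110[q0]100
Step 6: δ(q0, 1) = (q0, 0, R) → 001100[q0]00
Step 7: δ(q0, 0) = (q0, 1, R) → 0011001[q0]0

State sequence: q0 → q0 → q0 → q0 → q0 → q0 → q0 → q0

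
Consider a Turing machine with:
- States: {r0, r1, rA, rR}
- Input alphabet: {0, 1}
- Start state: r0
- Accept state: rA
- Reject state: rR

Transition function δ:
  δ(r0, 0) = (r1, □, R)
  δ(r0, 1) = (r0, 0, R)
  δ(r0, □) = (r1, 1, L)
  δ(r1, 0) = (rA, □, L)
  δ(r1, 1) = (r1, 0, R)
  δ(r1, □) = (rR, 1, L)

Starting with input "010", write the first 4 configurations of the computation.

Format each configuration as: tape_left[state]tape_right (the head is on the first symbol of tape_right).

Transitions applied:
Step 1: δ(r0, 0) = (r1, □, R)
Step 2: δ(r1, 1) = (r1, 0, R)
Step 3: δ(r1, 0) = (rA, □, L)

The first 4 configurations are:
[r0]010 ⊢ □[r1]10 ⊢ □0[r1]0 ⊢ □[rA]0□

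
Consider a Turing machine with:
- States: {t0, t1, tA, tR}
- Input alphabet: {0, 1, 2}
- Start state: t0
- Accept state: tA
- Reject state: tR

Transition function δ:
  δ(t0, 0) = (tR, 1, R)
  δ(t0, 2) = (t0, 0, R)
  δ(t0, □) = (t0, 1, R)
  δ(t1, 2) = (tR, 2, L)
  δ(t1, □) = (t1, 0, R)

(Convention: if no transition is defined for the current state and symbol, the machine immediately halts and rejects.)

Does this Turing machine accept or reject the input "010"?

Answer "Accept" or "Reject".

Execution trace:
Initial: [t0]010
Step 1: δ(t0, 0) = (tR, 1, R) → 1[tR]10

The machine reaches the reject state tR and halts.

Answer: Reject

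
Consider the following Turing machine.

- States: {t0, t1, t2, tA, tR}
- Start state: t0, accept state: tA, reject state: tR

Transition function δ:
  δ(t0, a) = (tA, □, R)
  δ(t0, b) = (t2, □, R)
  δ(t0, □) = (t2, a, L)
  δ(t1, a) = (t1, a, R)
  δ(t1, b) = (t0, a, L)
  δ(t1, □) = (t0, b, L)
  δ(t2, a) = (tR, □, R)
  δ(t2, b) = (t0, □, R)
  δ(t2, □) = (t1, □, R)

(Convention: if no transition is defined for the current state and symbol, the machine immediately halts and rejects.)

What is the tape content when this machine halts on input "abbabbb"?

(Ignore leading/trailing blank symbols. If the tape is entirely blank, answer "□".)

Execution trace:
Initial: [t0]abbabbb
Step 1: δ(t0, a) = (tA, □, R) → □[tA]bbabbb

The machine reaches the accept state tA and halts.

Final tape (ignoring leading/trailing blanks): bbabbb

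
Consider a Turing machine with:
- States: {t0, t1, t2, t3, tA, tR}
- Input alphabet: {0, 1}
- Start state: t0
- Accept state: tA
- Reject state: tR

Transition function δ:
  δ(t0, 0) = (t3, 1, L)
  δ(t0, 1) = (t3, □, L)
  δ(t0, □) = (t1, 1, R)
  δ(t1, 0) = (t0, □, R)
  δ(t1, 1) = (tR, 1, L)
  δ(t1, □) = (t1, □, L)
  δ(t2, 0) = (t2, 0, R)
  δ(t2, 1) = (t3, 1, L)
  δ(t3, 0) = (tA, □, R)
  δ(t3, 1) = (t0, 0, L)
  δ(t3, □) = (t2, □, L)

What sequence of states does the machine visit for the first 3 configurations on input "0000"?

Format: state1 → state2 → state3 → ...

Execution trace:
Initial: [t0]0000
Step 1: δ(t0, 0) = (t3, 1, L) → [t3]□1000
Step 2: δ(t3, □) = (t2, □, L) → [t2]□□1000

No transition is defined for δ(t2, □). By convention the machine halts and rejects.

State sequence: t0 → t3 → t2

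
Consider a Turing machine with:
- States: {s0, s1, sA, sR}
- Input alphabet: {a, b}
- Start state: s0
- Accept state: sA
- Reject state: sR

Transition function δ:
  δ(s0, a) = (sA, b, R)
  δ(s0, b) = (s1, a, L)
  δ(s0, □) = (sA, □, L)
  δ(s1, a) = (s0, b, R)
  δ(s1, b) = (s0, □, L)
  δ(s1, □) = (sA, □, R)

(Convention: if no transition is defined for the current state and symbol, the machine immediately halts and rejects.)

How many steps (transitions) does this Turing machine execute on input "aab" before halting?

Execution trace:
Initial: [s0]aab
Step 1: δ(s0, a) = (sA, b, R) → b[sA]ab

The machine reaches the accept state sA and halts.

The machine executed 1 step before halting.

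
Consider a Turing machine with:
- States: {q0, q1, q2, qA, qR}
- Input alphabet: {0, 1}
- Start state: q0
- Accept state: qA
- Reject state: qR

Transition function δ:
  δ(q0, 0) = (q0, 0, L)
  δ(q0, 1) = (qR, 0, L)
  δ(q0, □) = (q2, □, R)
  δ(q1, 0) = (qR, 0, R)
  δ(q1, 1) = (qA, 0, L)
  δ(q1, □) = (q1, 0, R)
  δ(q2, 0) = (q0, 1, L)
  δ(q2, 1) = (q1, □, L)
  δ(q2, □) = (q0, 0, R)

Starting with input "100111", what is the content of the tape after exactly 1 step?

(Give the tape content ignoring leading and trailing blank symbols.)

Execution trace:
Initial: [q0]100111
Step 1: δ(q0, 1) = (qR, 0, L) → [qR]□000111

The machine reaches the reject state qR and halts.

After 1 step, the tape (ignoring leading/trailing blanks) is: 000111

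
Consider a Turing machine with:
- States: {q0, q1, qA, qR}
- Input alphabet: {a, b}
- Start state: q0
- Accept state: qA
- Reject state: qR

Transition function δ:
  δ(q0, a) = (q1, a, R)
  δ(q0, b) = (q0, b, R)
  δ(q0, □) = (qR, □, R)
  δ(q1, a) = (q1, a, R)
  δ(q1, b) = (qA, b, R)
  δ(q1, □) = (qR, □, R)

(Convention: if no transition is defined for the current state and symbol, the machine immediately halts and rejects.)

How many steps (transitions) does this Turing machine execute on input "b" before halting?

Execution trace:
Initial: [q0]b
Step 1: δ(q0, b) = (q0, b, R) → b[q0]□
Step 2: δ(q0, □) = (qR, □, R) → b□[qR]□

The machine reaches the reject state qR and halts.

The machine executed 2 steps before halting.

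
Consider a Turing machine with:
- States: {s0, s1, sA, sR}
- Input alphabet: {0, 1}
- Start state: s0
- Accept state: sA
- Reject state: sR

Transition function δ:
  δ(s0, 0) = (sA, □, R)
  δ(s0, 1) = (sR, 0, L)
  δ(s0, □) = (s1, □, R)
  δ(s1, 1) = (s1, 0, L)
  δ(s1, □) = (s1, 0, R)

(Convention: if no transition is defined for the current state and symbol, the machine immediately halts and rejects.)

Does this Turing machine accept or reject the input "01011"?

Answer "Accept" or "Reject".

Execution trace:
Initial: [s0]01011
Step 1: δ(s0, 0) = (sA, □, R) → □[sA]1011

The machine reaches the accept state sA and halts.

Answer: Accept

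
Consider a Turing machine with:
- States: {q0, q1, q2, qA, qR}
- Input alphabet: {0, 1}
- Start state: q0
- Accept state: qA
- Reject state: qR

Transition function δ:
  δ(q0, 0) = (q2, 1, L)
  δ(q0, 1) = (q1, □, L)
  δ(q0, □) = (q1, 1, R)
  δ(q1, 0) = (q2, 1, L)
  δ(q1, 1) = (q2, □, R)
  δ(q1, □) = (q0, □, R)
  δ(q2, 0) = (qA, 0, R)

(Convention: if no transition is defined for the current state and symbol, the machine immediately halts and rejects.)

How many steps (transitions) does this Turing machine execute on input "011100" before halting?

Execution trace:
Initial: [q0]011100
Step 1: δ(q0, 0) = (q2, 1, L) → [q2]□111100

No transition is defined for δ(q2, □). By convention the machine halts and rejects.

The machine executed 1 step before halting.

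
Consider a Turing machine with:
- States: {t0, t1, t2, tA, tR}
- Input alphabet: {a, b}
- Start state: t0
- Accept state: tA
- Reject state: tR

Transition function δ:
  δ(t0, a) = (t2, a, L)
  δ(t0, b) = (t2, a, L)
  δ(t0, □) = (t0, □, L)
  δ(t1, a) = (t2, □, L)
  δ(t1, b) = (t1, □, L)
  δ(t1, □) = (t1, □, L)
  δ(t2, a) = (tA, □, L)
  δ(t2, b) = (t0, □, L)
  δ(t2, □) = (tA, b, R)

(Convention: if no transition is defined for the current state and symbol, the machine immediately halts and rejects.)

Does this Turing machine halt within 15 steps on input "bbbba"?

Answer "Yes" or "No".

Execution trace:
Initial: [t0]bbbba
Step 1: δ(t0, b) = (t2, a, L) → [t2]□abbba
Step 2: δ(t2, □) = (tA, b, R) → b[tA]abbba

The machine reaches the accept state tA and halts.
The machine halted after 2 steps (within the 15-step bound).

Answer: Yes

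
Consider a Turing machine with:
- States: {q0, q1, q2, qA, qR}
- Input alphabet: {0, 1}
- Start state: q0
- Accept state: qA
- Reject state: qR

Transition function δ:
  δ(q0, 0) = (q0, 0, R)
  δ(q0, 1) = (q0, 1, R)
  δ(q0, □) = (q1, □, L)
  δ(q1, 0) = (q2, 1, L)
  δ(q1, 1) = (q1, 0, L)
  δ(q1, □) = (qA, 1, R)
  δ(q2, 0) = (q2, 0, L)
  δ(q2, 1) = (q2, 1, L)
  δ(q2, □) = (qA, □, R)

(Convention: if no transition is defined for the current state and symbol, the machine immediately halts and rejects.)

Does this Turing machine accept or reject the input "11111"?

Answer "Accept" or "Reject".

Execution trace:
Initial: [q0]11111
Step 1: δ(q0, 1) = (q0, 1, R) → 1[q0]1111
Step 2: δ(q0, 1) = (q0, 1, R) → 11[q0]111
Step 3: δ(q0, 1) = (q0, 1, R) → 111[q0]11
Step 4: δ(q0, 1) = (q0, 1, R) → 1111[q0]1
Step 5: δ(q0, 1) = (q0, 1, R) → 11111[q0]□
Step 6: δ(q0, □) = (q1, □, L) → 1111[q1]1□
Step 7: δ(q1, 1) = (q1, 0, L) → 111[q1]10□
Step 8: δ(q1, 1) = (q1, 0, L) → 11[q1]100□
Step 9: δ(q1, 1) = (q1, 0, L) → 1[q1]1000□
Step 10: δ(q1, 1) = (q1, 0, L) → [q1]10000□
Step 11: δ(q1, 1) = (q1, 0, L) → [q1]□00000□
Step 12: δ(q1, □) = (qA, 1, R) → 1[qA]00000□

The machine reaches the accept state qA and halts.

Answer: Accept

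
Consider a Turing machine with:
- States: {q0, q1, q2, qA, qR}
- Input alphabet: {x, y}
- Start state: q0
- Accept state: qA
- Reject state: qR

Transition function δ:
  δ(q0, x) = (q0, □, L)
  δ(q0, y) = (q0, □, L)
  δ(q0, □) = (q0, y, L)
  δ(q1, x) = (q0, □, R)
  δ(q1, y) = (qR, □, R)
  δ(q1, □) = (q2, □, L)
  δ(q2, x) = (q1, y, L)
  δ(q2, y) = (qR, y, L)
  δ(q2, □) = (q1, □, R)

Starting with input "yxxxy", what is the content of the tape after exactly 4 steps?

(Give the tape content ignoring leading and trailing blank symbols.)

Execution trace:
Initial: [q0]yxxxy
Step 1: δ(q0, y) = (q0, □, L) → [q0]□□xxxy
Step 2: δ(q0, □) = (q0, y, L) → [q0]□y□xxxy
Step 3: δ(q0, □) = (q0, y, L) → [q0]□yy□xxxy
Step 4: δ(q0, □) = (q0, y, L) → [q0]□yyy□xxxy

After 4 steps, the tape (ignoring leading/trailing blanks) is: yyy□xxxy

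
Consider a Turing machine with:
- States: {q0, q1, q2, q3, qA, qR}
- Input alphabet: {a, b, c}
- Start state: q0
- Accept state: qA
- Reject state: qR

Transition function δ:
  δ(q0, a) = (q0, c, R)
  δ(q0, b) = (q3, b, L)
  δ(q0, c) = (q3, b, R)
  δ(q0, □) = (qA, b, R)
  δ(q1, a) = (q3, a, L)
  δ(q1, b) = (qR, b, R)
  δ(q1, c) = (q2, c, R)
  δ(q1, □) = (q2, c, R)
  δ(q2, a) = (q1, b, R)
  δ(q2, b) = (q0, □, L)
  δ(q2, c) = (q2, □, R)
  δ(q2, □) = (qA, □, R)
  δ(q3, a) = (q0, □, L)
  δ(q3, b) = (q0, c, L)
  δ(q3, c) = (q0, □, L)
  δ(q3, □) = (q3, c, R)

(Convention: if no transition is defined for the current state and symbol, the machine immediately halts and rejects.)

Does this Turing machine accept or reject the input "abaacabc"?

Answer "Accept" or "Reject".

Execution trace:
Initial: [q0]abaacabc
Step 1: δ(q0, a) = (q0, c, R) → c[q0]baacabc
Step 2: δ(q0, b) = (q3, b, L) → [q3]cbaacabc
Step 3: δ(q3, c) = (q0, □, L) → [q0]□□baacabc
Step 4: δ(q0, □) = (qA, b, R) → b[qA]□baacabc

The machine reaches the accept state qA and halts.

Answer: Accept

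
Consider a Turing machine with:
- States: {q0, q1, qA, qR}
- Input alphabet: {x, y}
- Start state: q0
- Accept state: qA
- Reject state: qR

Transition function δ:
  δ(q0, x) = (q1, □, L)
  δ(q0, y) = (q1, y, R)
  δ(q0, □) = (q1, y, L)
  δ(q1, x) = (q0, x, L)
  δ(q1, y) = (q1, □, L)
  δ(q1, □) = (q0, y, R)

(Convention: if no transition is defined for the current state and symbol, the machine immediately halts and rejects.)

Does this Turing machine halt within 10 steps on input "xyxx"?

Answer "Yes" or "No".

Execution trace:
Initial: [q0]xyxx
Step 1: δ(q0, x) = (q1, □, L) → [q1]□□yxx
Step 2: δ(q1, □) = (q0, y, R) → y[q0]□yxx
Step 3: δ(q0, □) = (q1, y, L) → [q1]yyyxx
Step 4: δ(q1, y) = (q1, □, L) → [q1]□□yyxx
Step 5: δ(q1, □) = (q0, y, R) → y[q0]□yyxx
Step 6: δ(q0, □) = (q1, y, L) → [q1]yyyyxx
Step 7: δ(q1, y) = (q1, □, L) → [q1]□□yyyxx
Step 8: δ(q1, □) = (q0, y, R) → y[q0]□yyyxx
Step 9: δ(q0, □) = (q1, y, L) → [q1]yyyyyxx
Step 10: δ(q1, y) = (q1, □, L) → [q1]□□yyyyxx

The machine has not reached a halting state after 10 steps.
The machine did not halt within the 10-step bound.

Answer: No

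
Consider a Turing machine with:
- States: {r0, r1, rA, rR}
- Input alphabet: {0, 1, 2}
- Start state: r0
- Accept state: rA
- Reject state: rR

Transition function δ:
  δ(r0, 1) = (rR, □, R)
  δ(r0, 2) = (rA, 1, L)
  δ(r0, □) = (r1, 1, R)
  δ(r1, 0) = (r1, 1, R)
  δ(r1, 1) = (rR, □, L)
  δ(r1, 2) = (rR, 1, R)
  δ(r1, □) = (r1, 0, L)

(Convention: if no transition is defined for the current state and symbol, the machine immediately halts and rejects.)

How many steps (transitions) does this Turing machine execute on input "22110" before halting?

Execution trace:
Initial: [r0]22110
Step 1: δ(r0, 2) = (rA, 1, L) → [rA]□12110

The machine reaches the accept state rA and halts.

The machine executed 1 step before halting.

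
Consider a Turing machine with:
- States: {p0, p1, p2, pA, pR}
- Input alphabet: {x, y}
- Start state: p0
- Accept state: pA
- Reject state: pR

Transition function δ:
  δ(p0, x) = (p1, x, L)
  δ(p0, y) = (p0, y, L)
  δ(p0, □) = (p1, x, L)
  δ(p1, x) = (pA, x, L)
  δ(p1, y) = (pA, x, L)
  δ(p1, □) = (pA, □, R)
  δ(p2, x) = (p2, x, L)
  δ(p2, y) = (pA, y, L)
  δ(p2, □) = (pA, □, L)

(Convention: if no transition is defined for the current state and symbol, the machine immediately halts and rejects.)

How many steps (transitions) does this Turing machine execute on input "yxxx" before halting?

Execution trace:
Initial: [p0]yxxx
Step 1: δ(p0, y) = (p0, y, L) → [p0]□yxxx
Step 2: δ(p0, □) = (p1, x, L) → [p1]□xyxxx
Step 3: δ(p1, □) = (pA, □, R) → □[pA]xyxxx

The machine reaches the accept state pA and halts.

The machine executed 3 steps before halting.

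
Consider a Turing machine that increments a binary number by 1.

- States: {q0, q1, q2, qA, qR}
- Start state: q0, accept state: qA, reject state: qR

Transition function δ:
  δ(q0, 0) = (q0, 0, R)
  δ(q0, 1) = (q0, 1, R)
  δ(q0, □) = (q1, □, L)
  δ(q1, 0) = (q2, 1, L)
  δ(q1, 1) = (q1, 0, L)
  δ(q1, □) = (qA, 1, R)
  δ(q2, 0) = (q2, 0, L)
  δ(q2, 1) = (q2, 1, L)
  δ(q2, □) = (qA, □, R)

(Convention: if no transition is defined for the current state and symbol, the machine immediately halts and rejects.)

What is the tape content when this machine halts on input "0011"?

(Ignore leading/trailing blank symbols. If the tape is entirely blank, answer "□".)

Execution trace:
Initial: [q0]0011
Step 1: δ(q0, 0) = (q0, 0, R) → 0[q0]011
Step 2: δ(q0, 0) = (q0, 0, R) → 00[q0]11
Step 3: δ(q0, 1) = (q0, 1, R) → 001[q0]1
Step 4: δ(q0, 1) = (q0, 1, R) → 0011[q0]□
Step 5: δ(q0, □) = (q1, □, L) → 001[q1]1□
Step 6: δ(q1, 1) = (q1, 0, L) → 00[q1]10□
Step 7: δ(q1, 1) = (q1, 0, L) → 0[q1]000□
Step 8: δ(q1, 0) = (q2, 1, L) → [q2]0100□
Step 9: δ(q2, 0) = (q2, 0, L) → [q2]□0100□
Step 10: δ(q2, □) = (qA, □, R) → □[qA]0100□

The machine reaches the accept state qA and halts.

Final tape (ignoring leading/trailing blanks): 0100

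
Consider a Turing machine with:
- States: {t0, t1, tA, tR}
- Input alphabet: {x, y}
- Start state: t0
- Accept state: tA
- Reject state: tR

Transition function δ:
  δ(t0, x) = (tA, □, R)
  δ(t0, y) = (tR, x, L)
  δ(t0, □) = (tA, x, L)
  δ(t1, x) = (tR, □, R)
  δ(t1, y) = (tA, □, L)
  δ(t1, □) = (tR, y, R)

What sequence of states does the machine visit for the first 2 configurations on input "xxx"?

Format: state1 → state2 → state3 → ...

Execution trace:
Initial: [t0]xxx
Step 1: δ(t0, x) = (tA, □, R) → □[tA]xx

The machine reaches the accept state tA and halts.

State sequence: t0 → tA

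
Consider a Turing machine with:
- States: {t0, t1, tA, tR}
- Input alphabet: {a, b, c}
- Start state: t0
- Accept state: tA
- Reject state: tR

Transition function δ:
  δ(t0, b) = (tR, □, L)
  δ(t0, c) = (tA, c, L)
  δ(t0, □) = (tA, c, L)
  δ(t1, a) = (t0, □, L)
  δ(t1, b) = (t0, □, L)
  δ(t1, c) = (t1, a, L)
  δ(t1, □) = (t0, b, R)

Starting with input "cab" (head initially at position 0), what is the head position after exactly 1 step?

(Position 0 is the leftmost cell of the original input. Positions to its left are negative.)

Execution trace (head position shown):
Step 0: [t0]cab  (head at position 0)
Step 1: move left → [tA]□cab  (head at position -1)

After 1 step, the head is at position -1.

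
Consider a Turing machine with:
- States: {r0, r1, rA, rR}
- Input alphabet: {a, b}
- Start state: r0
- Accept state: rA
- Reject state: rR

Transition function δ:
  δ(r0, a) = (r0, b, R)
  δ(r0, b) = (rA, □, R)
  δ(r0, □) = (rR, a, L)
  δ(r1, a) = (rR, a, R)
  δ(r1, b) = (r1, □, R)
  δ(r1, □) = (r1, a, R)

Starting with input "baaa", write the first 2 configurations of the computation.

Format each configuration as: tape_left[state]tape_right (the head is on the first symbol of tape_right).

Transitions applied:
Step 1: δ(r0, b) = (rA, □, R)

The first 2 configurations are:
[r0]baaa ⊢ □[rA]aaa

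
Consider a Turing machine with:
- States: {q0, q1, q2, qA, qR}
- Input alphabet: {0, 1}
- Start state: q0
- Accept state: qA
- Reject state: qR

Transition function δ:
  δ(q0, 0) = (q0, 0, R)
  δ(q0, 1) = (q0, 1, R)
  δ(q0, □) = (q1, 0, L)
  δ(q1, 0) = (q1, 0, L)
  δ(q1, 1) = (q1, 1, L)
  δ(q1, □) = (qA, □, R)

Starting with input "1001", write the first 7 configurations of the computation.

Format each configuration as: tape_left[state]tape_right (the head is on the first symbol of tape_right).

Transitions applied:
Step 1: δ(q0, 1) = (q0, 1, R)
Step 2: δ(q0, 0) = (q0, 0, R)
Step 3: δ(q0, 0) = (q0, 0, R)
Step 4: δ(q0, 1) = (q0, 1, R)
Step 5: δ(q0, □) = (q1, 0, L)
Step 6: δ(q1, 1) = (q1, 1, L)

The first 7 configurations are:
[q0]1001 ⊢ 1[q0]001 ⊢ 10[q0]01 ⊢ 100[q0]1 ⊢ 1001[q0]□ ⊢ 100[q1]10 ⊢ 10[q1]010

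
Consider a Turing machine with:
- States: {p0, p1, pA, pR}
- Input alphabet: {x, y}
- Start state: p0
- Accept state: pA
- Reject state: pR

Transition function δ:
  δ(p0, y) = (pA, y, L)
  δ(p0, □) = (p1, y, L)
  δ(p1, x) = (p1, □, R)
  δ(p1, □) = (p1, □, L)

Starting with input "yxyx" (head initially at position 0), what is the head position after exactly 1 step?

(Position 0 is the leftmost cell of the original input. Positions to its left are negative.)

Execution trace (head position shown):
Step 0: [p0]yxyx  (head at position 0)
Step 1: move left → [pA]□yxyx  (head at position -1)

After 1 step, the head is at position -1.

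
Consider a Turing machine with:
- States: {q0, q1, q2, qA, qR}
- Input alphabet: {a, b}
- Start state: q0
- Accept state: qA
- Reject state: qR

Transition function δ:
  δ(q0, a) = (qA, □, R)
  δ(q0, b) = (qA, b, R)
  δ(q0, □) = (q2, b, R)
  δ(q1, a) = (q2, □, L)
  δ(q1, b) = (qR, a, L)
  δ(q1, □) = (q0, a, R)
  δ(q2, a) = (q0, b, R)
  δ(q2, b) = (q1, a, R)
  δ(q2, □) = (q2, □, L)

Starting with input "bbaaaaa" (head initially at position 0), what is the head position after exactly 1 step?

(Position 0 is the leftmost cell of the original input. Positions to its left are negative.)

Execution trace (head position shown):
Step 0: [q0]bbaaaaa  (head at position 0)
Step 1: move right → b[qA]baaaaa  (head at position 1)

After 1 step, the head is at position 1.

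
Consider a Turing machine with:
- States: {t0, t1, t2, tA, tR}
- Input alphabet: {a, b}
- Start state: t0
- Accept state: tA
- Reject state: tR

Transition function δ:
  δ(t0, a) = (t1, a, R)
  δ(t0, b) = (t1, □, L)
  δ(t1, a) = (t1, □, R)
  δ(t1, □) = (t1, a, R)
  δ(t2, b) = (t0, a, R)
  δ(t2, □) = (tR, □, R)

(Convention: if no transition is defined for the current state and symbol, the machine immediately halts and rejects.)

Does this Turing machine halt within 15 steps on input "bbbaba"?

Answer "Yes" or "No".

Execution trace:
Initial: [t0]bbbaba
Step 1: δ(t0, b) = (t1, □, L) → [t1]□□bbaba
Step 2: δ(t1, □) = (t1, a, R) → a[t1]□bbaba
Step 3: δ(t1, □) = (t1, a, R) → aa[t1]bbaba

No transition is defined for δ(t1, b). By convention the machine halts and rejects.
The machine halted after 3 steps (within the 15-step bound).

Answer: Yes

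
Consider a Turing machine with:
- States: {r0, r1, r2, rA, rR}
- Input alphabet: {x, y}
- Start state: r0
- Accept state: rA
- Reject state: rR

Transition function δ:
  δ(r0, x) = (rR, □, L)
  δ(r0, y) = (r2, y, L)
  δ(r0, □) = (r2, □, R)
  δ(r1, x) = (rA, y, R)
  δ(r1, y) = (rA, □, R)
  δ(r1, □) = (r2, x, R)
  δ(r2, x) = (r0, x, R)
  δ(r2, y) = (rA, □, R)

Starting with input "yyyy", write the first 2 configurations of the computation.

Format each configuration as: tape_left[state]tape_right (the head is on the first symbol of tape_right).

Transitions applied:
Step 1: δ(r0, y) = (r2, y, L)

The first 2 configurations are:
[r0]yyyy ⊢ [r2]□yyyy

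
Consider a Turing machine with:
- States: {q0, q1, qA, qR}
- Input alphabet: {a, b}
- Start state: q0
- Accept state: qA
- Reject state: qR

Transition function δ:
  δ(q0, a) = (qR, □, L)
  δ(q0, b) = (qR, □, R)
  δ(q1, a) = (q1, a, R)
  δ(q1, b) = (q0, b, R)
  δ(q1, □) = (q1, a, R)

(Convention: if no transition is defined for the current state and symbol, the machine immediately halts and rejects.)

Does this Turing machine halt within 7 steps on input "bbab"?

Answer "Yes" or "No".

Execution trace:
Initial: [q0]bbab
Step 1: δ(q0, b) = (qR, □, R) → □[qR]bab

The machine reaches the reject state qR and halts.
The machine halted after 1 step (within the 7-step bound).

Answer: Yes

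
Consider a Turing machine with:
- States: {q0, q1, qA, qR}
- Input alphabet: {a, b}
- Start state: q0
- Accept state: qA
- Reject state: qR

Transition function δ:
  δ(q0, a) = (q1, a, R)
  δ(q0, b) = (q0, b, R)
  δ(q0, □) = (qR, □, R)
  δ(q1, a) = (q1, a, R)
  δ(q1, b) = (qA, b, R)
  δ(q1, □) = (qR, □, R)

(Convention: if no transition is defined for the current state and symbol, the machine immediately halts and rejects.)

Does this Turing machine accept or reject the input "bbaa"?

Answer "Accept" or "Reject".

Execution trace:
Initial: [q0]bbaa
Step 1: δ(q0, b) = (q0, b, R) → b[q0]baa
Step 2: δ(q0, b) = (q0, b, R) → bb[q0]aa
Step 3: δ(q0, a) = (q1, a, R) → bba[q1]a
Step 4: δ(q1, a) = (q1, a, R) → bbaa[q1]□
Step 5: δ(q1, □) = (qR, □, R) → bbaa□[qR]□

The machine reaches the reject state qR and halts.

Answer: Reject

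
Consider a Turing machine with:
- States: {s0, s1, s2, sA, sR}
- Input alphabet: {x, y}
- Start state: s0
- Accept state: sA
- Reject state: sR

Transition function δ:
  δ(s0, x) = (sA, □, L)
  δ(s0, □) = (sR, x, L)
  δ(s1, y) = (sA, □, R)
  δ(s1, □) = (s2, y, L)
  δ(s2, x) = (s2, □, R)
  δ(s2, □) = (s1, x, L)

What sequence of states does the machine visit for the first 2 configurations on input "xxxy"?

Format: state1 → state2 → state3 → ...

Execution trace:
Initial: [s0]xxxy
Step 1: δ(s0, x) = (sA, □, L) → [sA]□□xxy

The machine reaches the accept state sA and halts.

State sequence: s0 → sA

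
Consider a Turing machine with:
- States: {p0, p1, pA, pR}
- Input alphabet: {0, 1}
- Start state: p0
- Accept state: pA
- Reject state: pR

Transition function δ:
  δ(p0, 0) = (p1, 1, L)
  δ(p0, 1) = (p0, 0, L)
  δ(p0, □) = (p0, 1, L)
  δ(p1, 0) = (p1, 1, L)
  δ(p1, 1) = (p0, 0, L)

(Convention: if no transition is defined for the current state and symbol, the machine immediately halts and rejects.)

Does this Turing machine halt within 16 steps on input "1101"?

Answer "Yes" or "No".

Execution trace:
Initial: [p0]1101
Step 1: δ(p0, 1) = (p0, 0, L) → [p0]□0101
Step 2: δ(p0, □) = (p0, 1, L) → [p0]□10101
Step 3: δ(p0, □) = (p0, 1, L) → [p0]□110101
Step 4: δ(p0, □) = (p0, 1, L) → [p0]□1110101
Step 5: δ(p0, □) = (p0, 1, L) → [p0]□11110101
Step 6: δ(p0, □) = (p0, 1, L) → [p0]□111110101
Step 7: δ(p0, □) = (p0, 1, L) → [p0]□1111110101
Step 8: δ(p0, □) = (p0, 1, L) → [p0]□11111110101
Step 9: δ(p0, □) = (p0, 1, L) → [p0]□111111110101
Step 10: δ(p0, □) = (p0, 1, L) → [p0]□1111111110101
Step 11: δ(p0, □) = (p0, 1, L) → [p0]□11111111110101
Step 12: δ(p0, □) = (p0, 1, L) → [p0]□111111111110101
Step 13: δ(p0, □) = (p0, 1, L) → [p0]□1111111111110101
Step 14: δ(p0, □) = (p0, 1, L) → [p0]□11111111111110101
Step 15: δ(p0, □) = (p0, 1, L) → [p0]□111111111111110101
Step 16: δ(p0, □) = (p0, 1, L) → [p0]□1111111111111110101

The machine has not reached a halting state after 16 steps.
The machine did not halt within the 16-step bound.

Answer: No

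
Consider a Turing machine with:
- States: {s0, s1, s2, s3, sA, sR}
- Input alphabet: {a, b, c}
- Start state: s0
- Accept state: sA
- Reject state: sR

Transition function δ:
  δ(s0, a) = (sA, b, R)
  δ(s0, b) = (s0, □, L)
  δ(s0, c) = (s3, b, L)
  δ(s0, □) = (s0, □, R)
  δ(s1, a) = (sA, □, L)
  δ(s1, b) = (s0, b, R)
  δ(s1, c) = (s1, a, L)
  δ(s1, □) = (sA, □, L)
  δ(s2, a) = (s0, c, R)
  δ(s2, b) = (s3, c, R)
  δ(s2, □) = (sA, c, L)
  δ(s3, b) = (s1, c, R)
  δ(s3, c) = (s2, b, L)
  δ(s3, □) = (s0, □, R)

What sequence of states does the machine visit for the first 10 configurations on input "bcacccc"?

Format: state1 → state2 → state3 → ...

Execution trace:
Initial: [s0]bcacccc
Step 1: δ(s0, b) = (s0, □, L) → [s0]□□cacccc
Step 2: δ(s0, □) = (s0, □, R) → □[s0]□cacccc
Step 3: δ(s0, □) = (s0, □, R) → □□[s0]cacccc
Step 4: δ(s0, c) = (s3, b, L) → □[s3]□bacccc
Step 5: δ(s3, □) = (s0, □, R) → □□[s0]bacccc
Step 6: δ(s0, b) = (s0, □, L) → □[s0]□□acccc
Step 7: δ(s0, □) = (s0, □, R) → □□[s0]□acccc
Step 8: δ(s0, □) = (s0, □, R) → □□□[s0]acccc
Step 9: δ(s0, a) = (sA, b, R) → □□□b[sA]cccc

The machine reaches the accept state sA and halts.

State sequence: s0 → s0 → s0 → s0 → s3 → s0 → s0 → s0 → s0 → sA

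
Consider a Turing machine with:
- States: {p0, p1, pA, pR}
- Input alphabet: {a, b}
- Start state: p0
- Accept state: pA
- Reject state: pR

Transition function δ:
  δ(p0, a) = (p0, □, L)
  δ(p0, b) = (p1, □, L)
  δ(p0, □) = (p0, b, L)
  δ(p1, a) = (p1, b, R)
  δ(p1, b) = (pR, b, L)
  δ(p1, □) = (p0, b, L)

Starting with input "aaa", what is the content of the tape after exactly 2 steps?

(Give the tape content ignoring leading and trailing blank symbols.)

Execution trace:
Initial: [p0]aaa
Step 1: δ(p0, a) = (p0, □, L) → [p0]□□aa
Step 2: δ(p0, □) = (p0, b, L) → [p0]□b□aa

After 2 steps, the tape (ignoring leading/trailing blanks) is: b□aa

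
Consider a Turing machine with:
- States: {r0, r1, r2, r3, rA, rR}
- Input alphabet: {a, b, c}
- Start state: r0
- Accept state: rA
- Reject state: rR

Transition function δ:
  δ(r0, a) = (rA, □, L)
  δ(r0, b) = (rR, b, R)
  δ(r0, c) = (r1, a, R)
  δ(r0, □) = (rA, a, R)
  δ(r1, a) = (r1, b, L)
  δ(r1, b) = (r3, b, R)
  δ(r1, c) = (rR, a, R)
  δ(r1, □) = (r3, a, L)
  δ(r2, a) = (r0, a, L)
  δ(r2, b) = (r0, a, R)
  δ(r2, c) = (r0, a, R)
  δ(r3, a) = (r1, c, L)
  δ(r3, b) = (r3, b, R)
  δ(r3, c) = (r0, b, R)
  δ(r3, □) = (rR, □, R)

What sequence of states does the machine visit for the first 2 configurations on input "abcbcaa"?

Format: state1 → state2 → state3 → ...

Execution trace:
Initial: [r0]abcbcaa
Step 1: δ(r0, a) = (rA, □, L) → [rA]□□bcbcaa

The machine reaches the accept state rA and halts.

State sequence: r0 → rA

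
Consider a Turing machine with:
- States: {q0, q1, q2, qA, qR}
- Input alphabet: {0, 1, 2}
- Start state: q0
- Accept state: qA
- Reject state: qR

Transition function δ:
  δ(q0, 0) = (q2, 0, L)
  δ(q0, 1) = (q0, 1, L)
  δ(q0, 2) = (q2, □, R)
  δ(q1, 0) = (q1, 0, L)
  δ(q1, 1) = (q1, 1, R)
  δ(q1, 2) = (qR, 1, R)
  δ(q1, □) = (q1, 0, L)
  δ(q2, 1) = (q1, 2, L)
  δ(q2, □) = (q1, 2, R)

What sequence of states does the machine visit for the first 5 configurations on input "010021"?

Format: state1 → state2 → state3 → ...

Execution trace:
Initial: [q0]010021
Step 1: δ(q0, 0) = (q2, 0, L) → [q2]□010021
Step 2: δ(q2, □) = (q1, 2, R) → 2[q1]010021
Step 3: δ(q1, 0) = (q1, 0, L) → [q1]2010021
Step 4: δ(q1, 2) = (qR, 1, R) → 1[qR]010021

The machine reaches the reject state qR and halts.

State sequence: q0 → q2 → q1 → q1 → qR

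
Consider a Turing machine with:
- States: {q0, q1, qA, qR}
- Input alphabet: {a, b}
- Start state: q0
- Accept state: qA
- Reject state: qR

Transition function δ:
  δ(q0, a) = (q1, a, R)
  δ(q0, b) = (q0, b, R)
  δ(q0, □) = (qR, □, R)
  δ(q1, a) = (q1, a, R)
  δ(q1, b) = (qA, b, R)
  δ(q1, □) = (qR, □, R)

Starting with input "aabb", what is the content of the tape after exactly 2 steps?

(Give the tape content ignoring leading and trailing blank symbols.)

Execution trace:
Initial: [q0]aabb
Step 1: δ(q0, a) = (q1, a, R) → a[q1]abb
Step 2: δ(q1, a) = (q1, a, R) → aa[q1]bb

After 2 steps, the tape (ignoring leading/trailing blanks) is: aabb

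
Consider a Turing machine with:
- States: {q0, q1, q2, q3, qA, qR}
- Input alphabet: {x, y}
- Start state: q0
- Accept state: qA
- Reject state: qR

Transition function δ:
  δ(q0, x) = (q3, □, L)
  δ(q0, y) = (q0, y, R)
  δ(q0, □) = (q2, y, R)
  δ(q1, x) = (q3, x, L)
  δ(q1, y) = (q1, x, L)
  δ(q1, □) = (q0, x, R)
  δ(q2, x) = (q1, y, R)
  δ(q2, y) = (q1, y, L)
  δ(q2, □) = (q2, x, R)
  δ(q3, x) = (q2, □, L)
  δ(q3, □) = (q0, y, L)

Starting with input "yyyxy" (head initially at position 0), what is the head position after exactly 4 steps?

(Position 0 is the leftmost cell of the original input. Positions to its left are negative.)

Execution trace (head position shown):
Step 0: [q0]yyyxy  (head at position 0)
Step 1: move right → y[q0]yyxy  (head at position 1)
Step 2: move right → yy[q0]yxy  (head at position 2)
Step 3: move right → yyy[q0]xy  (head at position 3)
Step 4: move left → yy[q3]y□y  (head at position 2)

After 4 steps, the head is at position 2.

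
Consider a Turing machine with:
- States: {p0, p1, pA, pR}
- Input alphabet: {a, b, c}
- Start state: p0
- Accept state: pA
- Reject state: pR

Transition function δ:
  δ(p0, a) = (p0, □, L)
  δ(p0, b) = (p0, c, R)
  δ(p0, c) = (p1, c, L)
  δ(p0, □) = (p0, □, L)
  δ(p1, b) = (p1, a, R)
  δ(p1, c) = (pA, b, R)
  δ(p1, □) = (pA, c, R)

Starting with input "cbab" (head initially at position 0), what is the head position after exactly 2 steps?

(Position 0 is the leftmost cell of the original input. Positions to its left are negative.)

Execution trace (head position shown):
Step 0: [p0]cbab  (head at position 0)
Step 1: move left → [p1]□cbab  (head at position -1)
Step 2: move right → c[pA]cbab  (head at position 0)

After 2 steps, the head is at position 0.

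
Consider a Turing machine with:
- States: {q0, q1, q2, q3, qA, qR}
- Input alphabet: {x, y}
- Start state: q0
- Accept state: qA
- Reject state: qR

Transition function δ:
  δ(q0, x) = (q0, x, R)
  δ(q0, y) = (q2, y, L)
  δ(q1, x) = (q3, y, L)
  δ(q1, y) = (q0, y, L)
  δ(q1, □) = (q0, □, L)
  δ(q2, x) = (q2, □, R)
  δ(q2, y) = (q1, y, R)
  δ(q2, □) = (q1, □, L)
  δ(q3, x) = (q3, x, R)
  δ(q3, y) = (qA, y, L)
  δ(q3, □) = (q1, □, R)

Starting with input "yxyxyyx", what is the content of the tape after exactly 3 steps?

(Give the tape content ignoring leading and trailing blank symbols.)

Execution trace:
Initial: [q0]yxyxyyx
Step 1: δ(q0, y) = (q2, y, L) → [q2]□yxyxyyx
Step 2: δ(q2, □) = (q1, □, L) → [q1]□□yxyxyyx
Step 3: δ(q1, □) = (q0, □, L) → [q0]□□□yxyxyyx

No transition is defined for δ(q0, □). By convention the machine halts and rejects.

After 3 steps, the tape (ignoring leading/trailing blanks) is: yxyxyyx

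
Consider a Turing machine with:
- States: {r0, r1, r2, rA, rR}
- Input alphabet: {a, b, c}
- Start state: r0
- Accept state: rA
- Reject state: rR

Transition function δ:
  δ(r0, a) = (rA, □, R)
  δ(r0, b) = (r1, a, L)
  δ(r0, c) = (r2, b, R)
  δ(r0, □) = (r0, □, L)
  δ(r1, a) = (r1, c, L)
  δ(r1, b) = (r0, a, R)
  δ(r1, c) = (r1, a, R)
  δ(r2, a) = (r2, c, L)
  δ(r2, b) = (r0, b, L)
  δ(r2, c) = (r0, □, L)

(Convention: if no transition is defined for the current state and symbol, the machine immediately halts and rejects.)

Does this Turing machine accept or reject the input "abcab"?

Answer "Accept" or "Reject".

Execution trace:
Initial: [r0]abcab
Step 1: δ(r0, a) = (rA, □, R) → □[rA]bcab

The machine reaches the accept state rA and halts.

Answer: Accept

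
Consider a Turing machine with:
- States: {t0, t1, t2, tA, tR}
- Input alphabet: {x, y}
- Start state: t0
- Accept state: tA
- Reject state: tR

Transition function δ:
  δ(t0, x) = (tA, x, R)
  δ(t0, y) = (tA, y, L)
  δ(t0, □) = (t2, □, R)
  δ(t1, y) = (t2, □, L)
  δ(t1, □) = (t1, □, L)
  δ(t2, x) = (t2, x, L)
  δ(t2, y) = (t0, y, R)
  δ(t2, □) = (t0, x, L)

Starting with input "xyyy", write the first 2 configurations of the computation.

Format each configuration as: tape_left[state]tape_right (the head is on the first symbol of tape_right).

Transitions applied:
Step 1: δ(t0, x) = (tA, x, R)

The first 2 configurations are:
[t0]xyyy ⊢ x[tA]yyy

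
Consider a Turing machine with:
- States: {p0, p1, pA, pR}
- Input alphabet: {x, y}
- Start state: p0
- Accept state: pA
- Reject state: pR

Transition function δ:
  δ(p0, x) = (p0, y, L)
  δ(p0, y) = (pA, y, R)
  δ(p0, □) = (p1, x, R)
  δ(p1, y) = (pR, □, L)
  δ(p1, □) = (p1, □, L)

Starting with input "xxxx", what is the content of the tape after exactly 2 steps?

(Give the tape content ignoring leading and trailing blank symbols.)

Execution trace:
Initial: [p0]xxxx
Step 1: δ(p0, x) = (p0, y, L) → [p0]□yxxx
Step 2: δ(p0, □) = (p1, x, R) → x[p1]yxxx

After 2 steps, the tape (ignoring leading/trailing blanks) is: xyxxx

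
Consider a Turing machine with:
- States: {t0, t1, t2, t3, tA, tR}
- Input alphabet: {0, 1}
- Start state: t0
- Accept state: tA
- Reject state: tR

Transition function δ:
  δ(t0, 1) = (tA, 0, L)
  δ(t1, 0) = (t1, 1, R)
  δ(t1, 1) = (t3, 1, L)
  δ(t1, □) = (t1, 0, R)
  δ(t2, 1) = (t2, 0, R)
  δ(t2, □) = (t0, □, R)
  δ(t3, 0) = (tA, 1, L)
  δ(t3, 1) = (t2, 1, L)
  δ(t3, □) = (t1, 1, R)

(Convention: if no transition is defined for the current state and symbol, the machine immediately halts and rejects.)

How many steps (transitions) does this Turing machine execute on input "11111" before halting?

Execution trace:
Initial: [t0]11111
Step 1: δ(t0, 1) = (tA, 0, L) → [tA]□01111

The machine reaches the accept state tA and halts.

The machine executed 1 step before halting.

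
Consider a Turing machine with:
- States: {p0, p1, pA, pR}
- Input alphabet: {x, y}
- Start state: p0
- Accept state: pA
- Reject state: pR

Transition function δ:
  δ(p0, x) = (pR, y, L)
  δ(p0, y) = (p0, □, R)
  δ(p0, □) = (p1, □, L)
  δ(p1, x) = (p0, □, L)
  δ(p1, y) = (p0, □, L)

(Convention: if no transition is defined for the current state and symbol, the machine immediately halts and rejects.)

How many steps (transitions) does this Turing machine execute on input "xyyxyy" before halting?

Execution trace:
Initial: [p0]xyyxyy
Step 1: δ(p0, x) = (pR, y, L) → [pR]□yyyxyy

The machine reaches the reject state pR and halts.

The machine executed 1 step before halting.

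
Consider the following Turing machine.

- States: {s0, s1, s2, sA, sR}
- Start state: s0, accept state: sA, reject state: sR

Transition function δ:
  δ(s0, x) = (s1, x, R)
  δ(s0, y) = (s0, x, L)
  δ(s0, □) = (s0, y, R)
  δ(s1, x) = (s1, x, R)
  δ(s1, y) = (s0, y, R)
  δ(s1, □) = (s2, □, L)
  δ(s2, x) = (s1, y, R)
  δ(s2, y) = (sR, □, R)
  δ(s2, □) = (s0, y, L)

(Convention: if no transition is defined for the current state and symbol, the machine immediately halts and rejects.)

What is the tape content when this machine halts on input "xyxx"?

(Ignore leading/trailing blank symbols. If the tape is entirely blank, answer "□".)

Execution trace:
Initial: [s0]xyxx
Step 1: δ(s0, x) = (s1, x, R) → x[s1]yxx
Step 2: δ(s1, y) = (s0, y, R) → xy[s0]xx
Step 3: δ(s0, x) = (s1, x, R) → xyx[s1]x
Step 4: δ(s1, x) = (s1, x, R) → xyxx[s1]□
Step 5: δ(s1, □) = (s2, □, L) → xyx[s2]x□
Step 6: δ(s2, x) = (s1, y, R) → xyxy[s1]□
Step 7: δ(s1, □) = (s2, □, L) → xyx[s2]y□
Step 8: δ(s2, y) = (sR, □, R) → xyx□[sR]□

The machine reaches the reject state sR and halts.

Final tape (ignoring leading/trailing blanks): xyx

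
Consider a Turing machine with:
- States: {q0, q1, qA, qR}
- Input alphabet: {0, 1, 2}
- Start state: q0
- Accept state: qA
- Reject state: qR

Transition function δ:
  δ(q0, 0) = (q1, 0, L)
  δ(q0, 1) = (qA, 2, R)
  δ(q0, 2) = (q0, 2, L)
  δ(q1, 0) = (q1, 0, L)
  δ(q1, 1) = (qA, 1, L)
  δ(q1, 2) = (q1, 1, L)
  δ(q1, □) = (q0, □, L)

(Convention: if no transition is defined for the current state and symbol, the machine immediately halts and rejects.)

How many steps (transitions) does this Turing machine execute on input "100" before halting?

Execution trace:
Initial: [q0]100
Step 1: δ(q0, 1) = (qA, 2, R) → 2[qA]00

The machine reaches the accept state qA and halts.

The machine executed 1 step before halting.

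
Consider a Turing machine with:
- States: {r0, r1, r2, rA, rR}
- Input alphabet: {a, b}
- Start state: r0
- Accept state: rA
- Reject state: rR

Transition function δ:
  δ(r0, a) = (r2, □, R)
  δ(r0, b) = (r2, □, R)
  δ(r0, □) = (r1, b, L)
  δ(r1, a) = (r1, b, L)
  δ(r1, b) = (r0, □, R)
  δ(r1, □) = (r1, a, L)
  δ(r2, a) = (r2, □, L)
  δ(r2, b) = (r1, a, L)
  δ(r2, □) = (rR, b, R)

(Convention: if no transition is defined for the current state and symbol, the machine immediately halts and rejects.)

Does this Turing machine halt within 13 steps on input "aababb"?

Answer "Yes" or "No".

Execution trace:
Initial: [r0]aababb
Step 1: δ(r0, a) = (r2, □, R) → □[r2]ababb
Step 2: δ(r2, a) = (r2, □, L) → [r2]□□babb
Step 3: δ(r2, □) = (rR, b, R) → b[rR]□babb

The machine reaches the reject state rR and halts.
The machine halted after 3 steps (within the 13-step bound).

Answer: Yes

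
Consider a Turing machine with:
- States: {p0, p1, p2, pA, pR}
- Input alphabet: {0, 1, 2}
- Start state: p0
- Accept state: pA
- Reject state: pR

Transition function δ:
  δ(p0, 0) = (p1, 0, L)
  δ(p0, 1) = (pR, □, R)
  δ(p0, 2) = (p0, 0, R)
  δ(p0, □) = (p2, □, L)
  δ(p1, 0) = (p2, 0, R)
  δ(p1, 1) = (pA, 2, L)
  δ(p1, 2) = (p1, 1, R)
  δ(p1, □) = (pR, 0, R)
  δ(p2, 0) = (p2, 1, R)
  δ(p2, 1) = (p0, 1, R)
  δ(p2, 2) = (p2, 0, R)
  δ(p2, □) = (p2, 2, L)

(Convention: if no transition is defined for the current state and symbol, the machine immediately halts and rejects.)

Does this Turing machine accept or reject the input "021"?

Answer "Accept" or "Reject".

Execution trace:
Initial: [p0]021
Step 1: δ(p0, 0) = (p1, 0, L) → [p1]□021
Step 2: δ(p1, □) = (pR, 0, R) → 0[pR]021

The machine reaches the reject state pR and halts.

Answer: Reject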